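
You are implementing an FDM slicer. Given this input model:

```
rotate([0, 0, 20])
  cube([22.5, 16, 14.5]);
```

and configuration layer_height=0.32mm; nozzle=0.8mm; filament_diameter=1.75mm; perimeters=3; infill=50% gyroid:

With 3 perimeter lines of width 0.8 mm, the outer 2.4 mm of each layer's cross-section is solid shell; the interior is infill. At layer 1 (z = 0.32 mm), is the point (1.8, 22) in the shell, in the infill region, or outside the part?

outside

At z = 0.32 mm: the cube (footprint 22.5×16) is included at this height; (rotated 20° about Z; rotation is an isometry so areas/perimeters/island counts are preserved). Overall, the cross-section is a single solid region. Undo the 20° rotation: the query point maps to (9.216, 20.058) in the un-rotated model frame. The nearest boundary edge runs (22.50, 16.00)→(0.00, 16.00); distance from the point to it = 4.06 mm. The point is not inside any of the regions above, so it lies outside the cross-section (4.06 mm from the nearest boundary).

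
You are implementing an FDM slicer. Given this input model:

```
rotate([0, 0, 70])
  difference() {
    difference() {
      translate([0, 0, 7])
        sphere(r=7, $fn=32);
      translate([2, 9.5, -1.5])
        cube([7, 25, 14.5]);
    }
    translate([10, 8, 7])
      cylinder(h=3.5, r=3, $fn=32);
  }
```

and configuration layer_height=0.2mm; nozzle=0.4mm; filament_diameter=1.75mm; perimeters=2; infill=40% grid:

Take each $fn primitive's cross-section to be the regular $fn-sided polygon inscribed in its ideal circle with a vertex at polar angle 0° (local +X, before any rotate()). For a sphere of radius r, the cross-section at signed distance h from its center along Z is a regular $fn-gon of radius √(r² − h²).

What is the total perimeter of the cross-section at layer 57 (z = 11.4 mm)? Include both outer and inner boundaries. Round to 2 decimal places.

At z = 11.4 mm: the r=7 sphere contributes a regular 32-gon of circumradius √(7²−4.4²) = 5.444 (perimeter = 2·32·5.444·sin(180°/32) = 34.15 mm); the 7×25 cube at (2, 9.5) contributes its full rectangle (perimeter 64.00 mm); Taking the first minus the rest: starting from the r=7 sphere, the 7×25 cube at (2, 9.5) misses the remaining region (no effect) — boundary = 34.15 mm; the cylinder at (10, 8) is not intersected at this z (z outside [7, 10.5]); After the difference (first − rest): none of the subtracted shapes is present at this height, so the result so far is unchanged — boundary = 34.15 mm; (rotated 70° about Z; rotation is an isometry so areas/perimeters/island counts are preserved). Overall, the cross-section is a single solid region. Total boundary length (outer) = 34.15 mm.

34.15 mm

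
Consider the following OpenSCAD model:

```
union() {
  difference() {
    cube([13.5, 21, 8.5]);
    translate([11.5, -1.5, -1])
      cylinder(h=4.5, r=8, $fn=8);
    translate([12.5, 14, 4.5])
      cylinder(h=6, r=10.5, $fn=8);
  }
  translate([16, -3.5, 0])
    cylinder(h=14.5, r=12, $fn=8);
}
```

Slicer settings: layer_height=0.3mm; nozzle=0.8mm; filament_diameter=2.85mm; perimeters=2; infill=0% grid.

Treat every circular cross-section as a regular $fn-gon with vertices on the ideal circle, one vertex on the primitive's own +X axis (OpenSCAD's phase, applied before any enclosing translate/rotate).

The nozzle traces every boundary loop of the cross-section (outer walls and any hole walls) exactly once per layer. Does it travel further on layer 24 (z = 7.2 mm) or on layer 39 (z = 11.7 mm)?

layer 24 (z = 7.2 mm)

Layer 24 (z = 7.2): the cube (footprint 13.5×21) is included at this height (perimeter 69.00 mm); the cylinder at (11.5, -1.5) is not intersected at this z (z outside [-1, 3.5]); the r=10.5 cylinder at (12.5, 14) contributes a regular 8-gon of circumradius 10.5 (perimeter = 2·8·10.500·sin(180°/8) = 64.29 mm); Subtracting the remaining from the first: starting from the 13.5×21 cube, the r=10.5 cylinder at (12.5, 14) partially overlaps it — only the 158.60 mm² overlap (of its 311.83 mm²) is removed, clipping the outline — boundary = 68.05 mm; the r=12 cylinder at (16, -3.5) contributes a regular 8-gon of circumradius 12 (perimeter = 2·8·12.000·sin(180°/8) = 73.48 mm); Merging all regions: the regions partially overlap (shared area 31.25 mm²), so the edge portions inside another operand are dropped and the merged outline is re-measured after clipping — boundary = 117.68 mm. So its perimeter = 117.68 mm. Layer 39 (z = 11.7): the cube does not reach this height (z outside [0, 8.5]); the cylinder at (11.5, -1.5) is absent (z outside [-1, 3.5]); the cylinder at (12.5, 14) does not reach this height (z outside [4.5, 10.5]); Taking the first minus the rest: the first operand is absent here, so nothing remains; the r=12 cylinder at (16, -3.5) gives a regular 8-gon of circumradius 12 (constant along its height) (perimeter = 2·8·12.000·sin(180°/8) = 73.48 mm); Merging all regions: only the r=12 cylinder at (16, -3.5) is present, so the union is just that shape — boundary = 73.48 mm. So its perimeter = 73.48 mm. Layer 24 is larger (117.68 vs 73.48 mm).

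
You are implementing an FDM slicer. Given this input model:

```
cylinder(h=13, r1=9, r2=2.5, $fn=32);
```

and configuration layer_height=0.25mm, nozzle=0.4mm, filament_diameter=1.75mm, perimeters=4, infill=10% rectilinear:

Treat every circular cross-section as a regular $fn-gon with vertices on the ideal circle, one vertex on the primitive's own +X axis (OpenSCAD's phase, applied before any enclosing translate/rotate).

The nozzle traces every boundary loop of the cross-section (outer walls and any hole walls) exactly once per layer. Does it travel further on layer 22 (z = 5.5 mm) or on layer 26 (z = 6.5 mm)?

Layer 22 (z = 5.5): the cone (r1=9→r2=2.5) has section circumradius 6.250 here — a regular 32-gon (perimeter = 2·32·6.250·sin(180°/32) = 39.21 mm). So its perimeter = 39.21 mm. Layer 26 (z = 6.5): the cone: at t=0.500 of its height the radius interpolates to r₁+(r₂−r₁)t = 5.750, giving a regular 32-gon of that circumradius (perimeter = 2·32·5.750·sin(180°/32) = 36.07 mm). So its perimeter = 36.07 mm. Layer 22 is larger (39.21 vs 36.07 mm).

layer 22 (z = 5.5 mm)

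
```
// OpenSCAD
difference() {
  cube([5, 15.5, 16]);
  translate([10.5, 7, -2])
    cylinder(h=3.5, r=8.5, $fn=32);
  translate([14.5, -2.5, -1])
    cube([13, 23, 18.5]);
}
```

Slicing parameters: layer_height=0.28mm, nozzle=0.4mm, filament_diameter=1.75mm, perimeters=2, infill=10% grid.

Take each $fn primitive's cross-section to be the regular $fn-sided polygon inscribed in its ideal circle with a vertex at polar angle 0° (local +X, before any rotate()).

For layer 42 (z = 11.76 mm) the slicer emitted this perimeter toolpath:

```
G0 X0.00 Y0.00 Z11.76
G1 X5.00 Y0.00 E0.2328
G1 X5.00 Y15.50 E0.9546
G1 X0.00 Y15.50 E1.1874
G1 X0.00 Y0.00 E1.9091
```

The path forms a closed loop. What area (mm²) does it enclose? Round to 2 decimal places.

Apply the shoelace formula to the sequence of (X, Y) vertices; enclosed area = 77.50 mm².

77.50 mm²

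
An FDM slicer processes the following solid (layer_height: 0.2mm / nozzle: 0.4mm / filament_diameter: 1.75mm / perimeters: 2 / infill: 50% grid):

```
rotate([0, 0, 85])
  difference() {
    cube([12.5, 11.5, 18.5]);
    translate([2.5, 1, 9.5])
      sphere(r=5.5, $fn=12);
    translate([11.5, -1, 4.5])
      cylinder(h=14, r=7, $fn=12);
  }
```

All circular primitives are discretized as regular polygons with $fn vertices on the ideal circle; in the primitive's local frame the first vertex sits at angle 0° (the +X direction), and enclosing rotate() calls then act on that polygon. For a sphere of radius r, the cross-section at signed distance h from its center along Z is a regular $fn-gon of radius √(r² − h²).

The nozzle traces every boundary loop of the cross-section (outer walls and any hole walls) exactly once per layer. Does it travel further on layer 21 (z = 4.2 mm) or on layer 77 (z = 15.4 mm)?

Layer 21 (z = 4.2): the cube (footprint 12.5×11.5) is included at this height (perimeter 48.00 mm); the sphere at (2.5, 1): section is a regular 12-gon, circumradius = √(r²−h²) = √(5.5²−5.3²) = 1.470 (perimeter = 2·12·1.470·sin(180°/12) = 9.13 mm); the cylinder at (11.5, -1) is not intersected at this z (z outside [4.5, 18.5]); After the difference (first − rest): starting from the 12.5×11.5 cube, the r=5.5 sphere at (2.5, 1) partially overlaps it — only the 5.86 mm² overlap (of its 6.48 mm²) is removed, clipping the outline — boundary = 52.82 mm; (whole slice rotated 85° about Z — lengths, areas and connectivity unchanged). So its perimeter = 52.82 mm. Layer 77 (z = 15.4): the 12.5×11.5 cube contributes its full rectangle (perimeter 48.00 mm); the sphere at (2.5, 1) does not reach this height (|z−center|=5.900 > r=5.5); the cylinder at (11.5, -1): section is a regular 12-gon, circumradius r=7 (perimeter = 2·12·7.000·sin(180°/12) = 43.48 mm); Taking the first minus the rest: starting from the 12.5×11.5 cube, the r=7 cylinder at (11.5, -1) partially overlaps it — only the 35.75 mm² overlap (of its 147.00 mm²) is removed, clipping the outline — boundary = 45.41 mm; (rotated 85° about Z; rotation is an isometry so areas/perimeters/island counts are preserved). So its perimeter = 45.41 mm. Layer 21 is larger (52.82 vs 45.41 mm).

layer 21 (z = 4.2 mm)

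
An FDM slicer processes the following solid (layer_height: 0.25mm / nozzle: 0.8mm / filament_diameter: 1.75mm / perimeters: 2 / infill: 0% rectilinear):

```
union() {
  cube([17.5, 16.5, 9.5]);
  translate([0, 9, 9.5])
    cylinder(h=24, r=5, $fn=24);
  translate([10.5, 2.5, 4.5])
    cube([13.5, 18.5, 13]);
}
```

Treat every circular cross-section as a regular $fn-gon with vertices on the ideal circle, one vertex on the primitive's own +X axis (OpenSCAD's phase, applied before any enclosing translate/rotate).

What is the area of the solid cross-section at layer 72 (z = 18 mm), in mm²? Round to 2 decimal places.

At z = 18 mm: the cube is absent (z outside [0, 9.5]); the cylinder at (0, 9): section is a regular 24-gon, circumradius r=5 (area = (24/2)·5.000²·sin(360°/24) = 77.65 mm²); the cube at (10.5, 2.5) is absent (z outside [4.5, 17.5]); Merging all regions: only the r=5 cylinder at (0, 9) is present, so the union is just that shape — area = 77.65 mm². Overall, the cross-section is a single solid region. Net area = 77.65 mm².

77.65 mm²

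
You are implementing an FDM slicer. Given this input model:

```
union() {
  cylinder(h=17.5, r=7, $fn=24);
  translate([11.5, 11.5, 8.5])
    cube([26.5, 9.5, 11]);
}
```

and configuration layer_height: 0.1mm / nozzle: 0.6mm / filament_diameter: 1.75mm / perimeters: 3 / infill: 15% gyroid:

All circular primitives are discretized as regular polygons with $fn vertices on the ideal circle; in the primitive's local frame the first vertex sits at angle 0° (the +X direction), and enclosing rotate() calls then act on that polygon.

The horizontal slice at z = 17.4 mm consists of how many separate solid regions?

At z = 17.4 mm: the cylinder: section is a regular 24-gon, circumradius r=7; the cube at (11.5, 11.5) is present — its section is the full 26.5×9.5 rectangle; Combining (union): the 2 present regions are separate (no shared area or edge), so areas and boundary lengths simply add and each stays a separate island — 2 connected regions. The result has 2 disconnected regions.

2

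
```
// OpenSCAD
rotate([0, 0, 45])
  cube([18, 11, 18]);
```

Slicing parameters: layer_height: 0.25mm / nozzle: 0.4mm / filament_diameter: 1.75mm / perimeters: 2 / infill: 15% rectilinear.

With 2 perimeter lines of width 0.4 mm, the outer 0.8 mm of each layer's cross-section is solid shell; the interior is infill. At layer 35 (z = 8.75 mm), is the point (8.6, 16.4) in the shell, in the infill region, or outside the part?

At z = 8.75 mm: the 18×11 cube contributes its full rectangle; (whole slice rotated 45° about Z — lengths, areas and connectivity unchanged). Overall, the cross-section is a single solid region. Undo the 45° rotation: the query point maps to (17.678, 5.515) in the un-rotated model frame. The nearest boundary edge runs (18.00, 0.00)→(18.00, 11.00); distance from the point to it = 0.32 mm. The point is inside the cross-section, 0.32 mm from the nearest boundary — within the 0.8 mm shell band (2 × 0.4).

shell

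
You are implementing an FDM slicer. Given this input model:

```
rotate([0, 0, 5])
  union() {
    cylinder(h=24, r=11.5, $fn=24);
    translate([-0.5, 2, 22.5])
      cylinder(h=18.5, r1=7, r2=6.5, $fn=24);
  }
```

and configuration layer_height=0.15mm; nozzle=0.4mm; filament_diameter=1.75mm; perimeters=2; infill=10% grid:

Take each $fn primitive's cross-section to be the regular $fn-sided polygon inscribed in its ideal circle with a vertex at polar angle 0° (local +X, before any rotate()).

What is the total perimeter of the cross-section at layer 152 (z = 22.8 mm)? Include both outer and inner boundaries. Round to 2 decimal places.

At z = 22.8 mm: the r=11.5 cylinder gives a regular 24-gon of circumradius 11.5 (constant along its height) (perimeter = 2·24·11.500·sin(180°/24) = 72.05 mm); the cone at (-0.5, 2): at t=0.016 of its height the radius interpolates to r₁+(r₂−r₁)t = 6.992, giving a regular 24-gon of that circumradius (perimeter = 2·24·6.992·sin(180°/24) = 43.81 mm); Combining (union): the cone at (-0.5, 2) lies entirely inside the r=11.5 cylinder, so the union is just the r=11.5 cylinder — boundary = 72.05 mm; (whole slice rotated 5° about Z — lengths, areas and connectivity unchanged). Overall, the cross-section is a single solid region. Total boundary length (outer) = 72.05 mm.

72.05 mm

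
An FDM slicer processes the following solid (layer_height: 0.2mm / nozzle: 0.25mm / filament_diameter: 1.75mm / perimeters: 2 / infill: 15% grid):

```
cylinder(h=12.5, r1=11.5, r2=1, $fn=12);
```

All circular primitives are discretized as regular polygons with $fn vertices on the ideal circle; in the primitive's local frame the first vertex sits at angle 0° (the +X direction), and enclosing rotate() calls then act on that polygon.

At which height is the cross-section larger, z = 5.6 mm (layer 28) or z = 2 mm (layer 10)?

layer 10 (z = 2 mm)

Layer 28 (z = 5.6): the cone: at t=0.448 of its height the radius interpolates to r₁+(r₂−r₁)t = 6.796, giving a regular 12-gon of that circumradius (area = (12/2)·6.796²·sin(360°/12) = 138.56 mm²). So its area = 138.56 mm². Layer 10 (z = 2): the cone (r1=11.5→r2=1) has section circumradius 9.820 here — a regular 12-gon (area = (12/2)·9.820²·sin(360°/12) = 289.30 mm²). So its area = 289.30 mm². Layer 10 is larger (289.30 vs 138.56 mm²).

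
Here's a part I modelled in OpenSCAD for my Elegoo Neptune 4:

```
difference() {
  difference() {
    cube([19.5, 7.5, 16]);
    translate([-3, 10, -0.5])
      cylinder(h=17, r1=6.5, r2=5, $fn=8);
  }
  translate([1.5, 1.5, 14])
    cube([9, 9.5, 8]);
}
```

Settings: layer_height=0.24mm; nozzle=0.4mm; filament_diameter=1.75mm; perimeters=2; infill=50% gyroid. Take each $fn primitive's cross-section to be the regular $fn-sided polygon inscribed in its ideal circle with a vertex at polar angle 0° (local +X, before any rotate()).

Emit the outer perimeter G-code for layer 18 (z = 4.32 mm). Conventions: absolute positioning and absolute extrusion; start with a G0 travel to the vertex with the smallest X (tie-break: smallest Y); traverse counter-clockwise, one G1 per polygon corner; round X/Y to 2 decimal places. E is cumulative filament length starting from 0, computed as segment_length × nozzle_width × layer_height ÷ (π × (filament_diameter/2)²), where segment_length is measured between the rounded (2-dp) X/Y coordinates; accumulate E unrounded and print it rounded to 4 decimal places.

G0 X0.00 Y0.00 Z4.32
G1 X19.50 Y0.00 E0.7783
G1 X19.50 Y7.50 E1.0776
G1 X2.04 Y7.50 E1.7745
G1 X1.30 Y5.70 E1.8522
G1 X0.00 Y5.17 E1.9082
G1 X0.00 Y0.00 E2.1145

At z = 4.32 mm: the cube (footprint 19.5×7.5) is included at this height; the cone at (-3, 10) contributes a regular 8-gon of circumradius 6.075 (interpolated between r1=6.5 and r2=5 at t=0.284); Taking the first minus the rest: starting from the 19.5×7.5 cube, the cone at (-3, 10) partially overlaps it — only the 3.34 mm² overlap (of its 104.37 mm²) is removed, clipping the outline — 1 connected region; the cube at (1.5, 1.5) is not intersected at this z (z outside [14, 22]); Taking the first minus the rest: none of the subtracted shapes is present at this height, so that combined region is unchanged — 1 connected region. The outline is a single polygon with 6 vertices. Extrusion per mm of travel: 0.4 × 0.24 / (π × 0.875²) = 0.039912. Accumulating E over each segment gives final E = 2.1145.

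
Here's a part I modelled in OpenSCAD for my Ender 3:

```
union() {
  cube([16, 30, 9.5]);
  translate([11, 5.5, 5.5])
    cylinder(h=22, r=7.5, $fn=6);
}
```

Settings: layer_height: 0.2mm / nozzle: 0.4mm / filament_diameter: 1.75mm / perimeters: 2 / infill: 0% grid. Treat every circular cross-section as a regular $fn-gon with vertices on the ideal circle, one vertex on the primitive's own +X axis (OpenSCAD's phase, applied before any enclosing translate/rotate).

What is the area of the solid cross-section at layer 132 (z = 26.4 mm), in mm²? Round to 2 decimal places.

146.14 mm²

At z = 26.4 mm: the cube does not reach this height (z outside [0, 9.5]); the r=7.5 cylinder at (11, 5.5) contributes a regular 6-gon of circumradius 7.5 (area = (6/2)·7.500²·sin(360°/6) = 146.14 mm²); Merging all regions: only the r=7.5 cylinder at (11, 5.5) is present, so the union is just that shape — area = 146.14 mm². Overall, the cross-section is a single solid region. Net area = 146.14 mm².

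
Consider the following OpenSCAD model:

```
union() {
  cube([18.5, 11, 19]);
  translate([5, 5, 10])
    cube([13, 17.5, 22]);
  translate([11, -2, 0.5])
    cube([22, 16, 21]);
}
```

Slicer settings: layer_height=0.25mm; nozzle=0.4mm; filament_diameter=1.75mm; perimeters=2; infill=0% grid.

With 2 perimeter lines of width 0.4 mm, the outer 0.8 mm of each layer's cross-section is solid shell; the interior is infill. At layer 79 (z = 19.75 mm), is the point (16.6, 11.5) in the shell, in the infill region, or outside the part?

infill

At z = 19.75 mm: the cube is not intersected at this z (z outside [0, 19]); the cube at (5, 5) (footprint 13×17.5) is included at this height; the cube at (11, -2) is present — its section is the full 22×16 rectangle; Taking the union: the regions partially overlap (shared area 63.00 mm²), so overlapping operands fuse into one piece — 1 connected region. Overall, the cross-section is a single solid region. The nearest boundary edge runs (18.00, 22.50)→(18.00, 14.00); distance from the point to it = 2.87 mm. The point is inside the cross-section and 2.87 mm from the nearest boundary — more than the 0.8 mm shell width (2 × 0.4), so it's in the infill interior.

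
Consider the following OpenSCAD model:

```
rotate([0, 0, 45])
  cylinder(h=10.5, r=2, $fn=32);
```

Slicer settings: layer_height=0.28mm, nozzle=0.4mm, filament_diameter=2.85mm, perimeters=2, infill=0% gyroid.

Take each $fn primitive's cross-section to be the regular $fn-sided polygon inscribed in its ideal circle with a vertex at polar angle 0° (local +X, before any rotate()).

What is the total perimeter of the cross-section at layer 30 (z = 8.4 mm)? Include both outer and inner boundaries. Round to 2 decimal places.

12.55 mm

At z = 8.4 mm: the cylinder: section is a regular 32-gon, circumradius r=2 (perimeter = 2·32·2.000·sin(180°/32) = 12.55 mm); (whole slice rotated 45° about Z — lengths, areas and connectivity unchanged). Overall, the cross-section is a single solid region. Total boundary length (outer) = 12.55 mm.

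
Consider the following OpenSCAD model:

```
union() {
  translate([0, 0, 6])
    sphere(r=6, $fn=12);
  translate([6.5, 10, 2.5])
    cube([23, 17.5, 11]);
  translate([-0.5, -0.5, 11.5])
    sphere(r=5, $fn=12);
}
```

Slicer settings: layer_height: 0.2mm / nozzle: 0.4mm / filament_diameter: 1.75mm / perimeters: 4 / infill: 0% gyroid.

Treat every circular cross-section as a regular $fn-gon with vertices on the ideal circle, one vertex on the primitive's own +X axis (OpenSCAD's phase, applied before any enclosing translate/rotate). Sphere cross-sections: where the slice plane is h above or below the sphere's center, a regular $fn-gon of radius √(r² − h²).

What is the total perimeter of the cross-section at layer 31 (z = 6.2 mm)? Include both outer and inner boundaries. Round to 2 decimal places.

118.25 mm

At z = 6.2 mm: the r=6 sphere slices to a regular 12-gon of circumradius 5.997 (√(r²−h²) with h=0.2 from center) (perimeter = 2·12·5.997·sin(180°/12) = 37.25 mm); the 23×17.5 cube at (6.5, 10) contributes its full rectangle (perimeter 81.00 mm); the sphere at (-0.5, -0.5) does not reach this height (|z−center|=5.300 > r=5); Taking the union: the 2 present regions are separate (no shared area or edge), so areas and boundary lengths simply add and each stays a separate island — boundary = 118.25 mm. Overall, the cross-section has 2 separate islands. Total boundary length (outer) = 118.25 mm.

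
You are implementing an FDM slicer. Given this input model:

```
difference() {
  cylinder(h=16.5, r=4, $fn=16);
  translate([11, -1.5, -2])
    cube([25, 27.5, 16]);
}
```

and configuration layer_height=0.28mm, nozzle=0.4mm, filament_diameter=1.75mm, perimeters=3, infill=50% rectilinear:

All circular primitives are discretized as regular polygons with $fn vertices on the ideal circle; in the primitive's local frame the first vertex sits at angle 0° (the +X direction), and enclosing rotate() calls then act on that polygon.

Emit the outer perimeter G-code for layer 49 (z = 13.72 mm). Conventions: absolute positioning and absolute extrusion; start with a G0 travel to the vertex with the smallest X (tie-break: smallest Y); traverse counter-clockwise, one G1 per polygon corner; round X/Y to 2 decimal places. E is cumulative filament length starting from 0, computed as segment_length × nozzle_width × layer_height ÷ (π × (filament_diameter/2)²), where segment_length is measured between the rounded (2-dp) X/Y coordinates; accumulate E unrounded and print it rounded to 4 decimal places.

At z = 13.72 mm: the cylinder: section is a regular 16-gon, circumradius r=4; the cube at (11, -1.5) (footprint 25×27.5) is included at this height; After the difference (first − rest): starting from the r=4 cylinder, the 25×27.5 cube at (11, -1.5) misses the remaining region (no effect) — 1 connected region. The outline is a single polygon with 16 vertices. Extrusion per mm of travel: 0.4 × 0.28 / (π × 0.875²) = 0.046564. Accumulating E over each segment gives final E = 1.1635.

G0 X-4.00 Y0.00 Z13.72
G1 X-3.70 Y-1.53 E0.0726
G1 X-2.83 Y-2.83 E0.1454
G1 X-1.53 Y-3.70 E0.2183
G1 X0.00 Y-4.00 E0.2909
G1 X1.53 Y-3.70 E0.3635
G1 X2.83 Y-2.83 E0.4363
G1 X3.70 Y-1.53 E0.5092
G1 X4.00 Y0.00 E0.5818
G1 X3.70 Y1.53 E0.6544
G1 X2.83 Y2.83 E0.7272
G1 X1.53 Y3.70 E0.8000
G1 X0.00 Y4.00 E0.8726
G1 X-1.53 Y3.70 E0.9452
G1 X-2.83 Y2.83 E1.0181
G1 X-3.70 Y1.53 E1.0909
G1 X-4.00 Y0.00 E1.1635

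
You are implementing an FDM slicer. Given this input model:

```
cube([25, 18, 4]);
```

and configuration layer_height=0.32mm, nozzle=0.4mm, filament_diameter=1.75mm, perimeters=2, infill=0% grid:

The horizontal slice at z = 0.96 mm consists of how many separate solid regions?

At z = 0.96 mm: the cube is present — its section is the full 25×18 rectangle. The result has 1 disconnected region.

1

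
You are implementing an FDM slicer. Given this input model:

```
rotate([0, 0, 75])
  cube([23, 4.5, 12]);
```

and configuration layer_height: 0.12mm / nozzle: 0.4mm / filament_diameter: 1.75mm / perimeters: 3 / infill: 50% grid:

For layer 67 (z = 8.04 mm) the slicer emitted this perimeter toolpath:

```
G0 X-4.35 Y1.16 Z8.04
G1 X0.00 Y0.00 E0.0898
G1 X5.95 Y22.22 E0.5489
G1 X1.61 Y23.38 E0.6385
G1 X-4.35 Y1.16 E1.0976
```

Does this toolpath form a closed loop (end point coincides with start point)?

yes

Start point (G0): (-4.35, 1.16). End point (last G1): the path returns to the start — closed.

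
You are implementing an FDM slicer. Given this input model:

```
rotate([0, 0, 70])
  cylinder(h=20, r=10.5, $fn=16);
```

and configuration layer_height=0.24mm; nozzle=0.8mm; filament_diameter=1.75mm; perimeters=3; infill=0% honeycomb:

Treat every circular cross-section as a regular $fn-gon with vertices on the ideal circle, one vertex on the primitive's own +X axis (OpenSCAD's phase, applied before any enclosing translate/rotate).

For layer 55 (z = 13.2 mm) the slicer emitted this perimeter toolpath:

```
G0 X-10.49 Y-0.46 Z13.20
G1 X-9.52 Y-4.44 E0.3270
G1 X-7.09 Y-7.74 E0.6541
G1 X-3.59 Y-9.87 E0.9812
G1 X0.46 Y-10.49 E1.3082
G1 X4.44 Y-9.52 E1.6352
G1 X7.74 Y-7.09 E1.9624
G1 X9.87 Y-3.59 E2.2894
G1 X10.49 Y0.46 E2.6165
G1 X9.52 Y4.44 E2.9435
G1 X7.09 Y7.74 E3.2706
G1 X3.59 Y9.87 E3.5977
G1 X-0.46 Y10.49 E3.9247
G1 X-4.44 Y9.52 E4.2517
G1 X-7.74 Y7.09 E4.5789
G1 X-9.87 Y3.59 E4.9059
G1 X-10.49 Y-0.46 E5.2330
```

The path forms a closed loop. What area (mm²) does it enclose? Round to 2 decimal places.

337.59 mm²

Apply the shoelace formula to the sequence of (X, Y) vertices; enclosed area = 337.59 mm².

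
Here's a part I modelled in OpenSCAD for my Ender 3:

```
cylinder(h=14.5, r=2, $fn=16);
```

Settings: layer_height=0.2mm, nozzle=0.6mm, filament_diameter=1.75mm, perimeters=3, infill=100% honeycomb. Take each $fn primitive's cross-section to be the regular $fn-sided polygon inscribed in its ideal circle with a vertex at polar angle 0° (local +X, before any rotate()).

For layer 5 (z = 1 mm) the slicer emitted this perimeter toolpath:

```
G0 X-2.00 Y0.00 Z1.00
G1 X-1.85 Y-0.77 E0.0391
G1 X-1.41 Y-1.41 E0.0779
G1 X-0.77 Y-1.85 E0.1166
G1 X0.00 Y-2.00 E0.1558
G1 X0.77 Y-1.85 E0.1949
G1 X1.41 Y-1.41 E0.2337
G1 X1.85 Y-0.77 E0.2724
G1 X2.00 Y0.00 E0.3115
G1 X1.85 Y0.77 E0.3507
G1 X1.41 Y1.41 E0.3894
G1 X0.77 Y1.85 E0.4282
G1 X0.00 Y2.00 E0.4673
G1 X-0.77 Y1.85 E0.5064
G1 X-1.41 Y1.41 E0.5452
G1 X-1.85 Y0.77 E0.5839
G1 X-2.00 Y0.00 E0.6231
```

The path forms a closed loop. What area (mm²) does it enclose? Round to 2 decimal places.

Apply the shoelace formula to the sequence of (X, Y) vertices; enclosed area = 12.25 mm².

12.25 mm²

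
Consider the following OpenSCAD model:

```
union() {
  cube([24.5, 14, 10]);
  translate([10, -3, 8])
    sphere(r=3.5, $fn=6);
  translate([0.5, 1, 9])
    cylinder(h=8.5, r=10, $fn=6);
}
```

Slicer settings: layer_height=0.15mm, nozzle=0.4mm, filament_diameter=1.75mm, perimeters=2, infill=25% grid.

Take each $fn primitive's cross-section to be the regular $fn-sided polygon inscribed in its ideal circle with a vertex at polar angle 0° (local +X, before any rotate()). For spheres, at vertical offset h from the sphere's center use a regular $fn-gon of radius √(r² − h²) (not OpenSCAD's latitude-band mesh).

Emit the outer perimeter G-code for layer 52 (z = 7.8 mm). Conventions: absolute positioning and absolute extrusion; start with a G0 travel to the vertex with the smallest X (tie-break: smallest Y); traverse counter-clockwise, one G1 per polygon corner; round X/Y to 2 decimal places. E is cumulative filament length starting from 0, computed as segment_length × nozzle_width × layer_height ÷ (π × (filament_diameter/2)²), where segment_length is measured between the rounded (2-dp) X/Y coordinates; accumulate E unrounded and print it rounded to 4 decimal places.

G0 X0.00 Y0.00 Z7.80
G1 X8.24 Y0.00 E0.2055
G1 X6.51 Y-3.00 E0.2919
G1 X8.25 Y-6.03 E0.3791
G1 X11.75 Y-6.03 E0.4664
G1 X13.49 Y-3.00 E0.5536
G1 X11.76 Y0.00 E0.6399
G1 X24.50 Y0.00 E0.9577
G1 X24.50 Y14.00 E1.3070
G1 X0.00 Y14.00 E1.9181
G1 X0.00 Y0.00 E2.2674

At z = 7.8 mm: the cube (footprint 24.5×14) is included at this height; the sphere at (10, -3): section is a regular 6-gon, circumradius = √(r²−h²) = √(3.5²−0.2²) = 3.494; the cylinder at (0.5, 1) is absent (z outside [9, 17.5]); Taking the union: the regions partially overlap (shared area 0.09 mm²), so overlapping operands fuse into one piece — 1 connected region. The outline is a single polygon with 10 vertices. Extrusion per mm of travel: 0.4 × 0.15 / (π × 0.875²) = 0.024945. Accumulating E over each segment gives final E = 2.2674.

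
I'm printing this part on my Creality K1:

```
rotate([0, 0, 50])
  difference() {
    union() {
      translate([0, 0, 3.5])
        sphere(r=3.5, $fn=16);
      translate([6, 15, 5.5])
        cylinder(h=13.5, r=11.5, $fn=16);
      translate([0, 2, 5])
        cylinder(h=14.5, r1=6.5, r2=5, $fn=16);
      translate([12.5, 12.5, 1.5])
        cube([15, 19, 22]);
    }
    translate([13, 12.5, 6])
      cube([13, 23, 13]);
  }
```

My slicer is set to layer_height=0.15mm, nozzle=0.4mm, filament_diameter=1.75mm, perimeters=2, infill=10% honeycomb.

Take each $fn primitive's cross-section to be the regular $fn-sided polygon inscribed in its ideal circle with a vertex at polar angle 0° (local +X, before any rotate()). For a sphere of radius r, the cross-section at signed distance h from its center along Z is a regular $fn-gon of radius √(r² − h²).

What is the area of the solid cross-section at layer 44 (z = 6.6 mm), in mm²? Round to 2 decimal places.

500.39 mm²

At z = 6.6 mm: the r=3.5 sphere slices to a regular 16-gon of circumradius 1.625 (√(r²−h²) with h=3.1 from center) (area = (16/2)·1.625²·sin(360°/16) = 8.08 mm²); the cylinder at (6, 15): section is a regular 16-gon, circumradius r=11.5 (area = (16/2)·11.500²·sin(360°/16) = 404.88 mm²); the cone at (0, 2) contributes a regular 16-gon of circumradius 6.334 (interpolated between r1=6.5 and r2=5 at t=0.110) (area = (16/2)·6.334²·sin(360°/16) = 122.84 mm²); the cube at (12.5, 12.5) (footprint 15×19) is included at this height (area 285.00 mm²); Merging all regions: the regions partially overlap — summed areas 820.80 mm² minus the doubly-counted overlap 73.41 mm² gives 747.39 mm² — area = 747.39 mm²; the 13×23 cube at (13, 12.5) contributes its full rectangle (area 299.00 mm²); After the difference (first − rest): starting from that combined region (747.39 mm²), the 13×23 cube at (13, 12.5) partially overlaps it — only the 247.00 mm² overlap (of its 299.00 mm²) is removed, clipping the outline — area = 500.39 mm²; (rotated 50° about Z; rotation is an isometry so areas/perimeters/island counts are preserved). Overall, the cross-section has 2 separate islands. Net area = 500.39 mm².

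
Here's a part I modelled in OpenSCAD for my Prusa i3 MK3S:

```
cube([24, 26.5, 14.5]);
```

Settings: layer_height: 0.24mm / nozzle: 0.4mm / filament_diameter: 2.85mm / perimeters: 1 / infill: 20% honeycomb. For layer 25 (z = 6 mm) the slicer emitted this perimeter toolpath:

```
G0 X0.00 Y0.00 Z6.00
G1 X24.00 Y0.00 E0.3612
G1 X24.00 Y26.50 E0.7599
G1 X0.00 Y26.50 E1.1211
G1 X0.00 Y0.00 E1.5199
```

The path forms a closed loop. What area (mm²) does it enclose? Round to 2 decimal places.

Apply the shoelace formula to the sequence of (X, Y) vertices; enclosed area = 636.00 mm².

636.00 mm²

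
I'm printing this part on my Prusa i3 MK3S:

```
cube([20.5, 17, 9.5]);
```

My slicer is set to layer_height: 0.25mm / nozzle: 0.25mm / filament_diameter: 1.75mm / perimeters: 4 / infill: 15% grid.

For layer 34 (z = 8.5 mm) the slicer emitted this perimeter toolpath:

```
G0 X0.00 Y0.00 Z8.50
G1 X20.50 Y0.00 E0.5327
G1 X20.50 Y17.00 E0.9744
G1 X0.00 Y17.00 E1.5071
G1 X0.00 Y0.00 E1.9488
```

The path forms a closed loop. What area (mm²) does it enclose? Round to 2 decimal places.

348.50 mm²

Apply the shoelace formula to the sequence of (X, Y) vertices; enclosed area = 348.50 mm².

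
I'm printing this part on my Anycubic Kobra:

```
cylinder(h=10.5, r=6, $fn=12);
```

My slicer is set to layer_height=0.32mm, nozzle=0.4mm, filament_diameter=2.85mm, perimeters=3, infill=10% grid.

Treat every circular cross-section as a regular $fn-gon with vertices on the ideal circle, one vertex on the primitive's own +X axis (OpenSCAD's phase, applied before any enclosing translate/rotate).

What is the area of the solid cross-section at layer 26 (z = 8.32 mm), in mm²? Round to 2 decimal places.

108.00 mm²

At z = 8.32 mm: the cylinder: section is a regular 12-gon, circumradius r=6 (area = (12/2)·6.000²·sin(360°/12) = 108.00 mm²). Overall, the cross-section is a single solid region. Net area = 108.00 mm².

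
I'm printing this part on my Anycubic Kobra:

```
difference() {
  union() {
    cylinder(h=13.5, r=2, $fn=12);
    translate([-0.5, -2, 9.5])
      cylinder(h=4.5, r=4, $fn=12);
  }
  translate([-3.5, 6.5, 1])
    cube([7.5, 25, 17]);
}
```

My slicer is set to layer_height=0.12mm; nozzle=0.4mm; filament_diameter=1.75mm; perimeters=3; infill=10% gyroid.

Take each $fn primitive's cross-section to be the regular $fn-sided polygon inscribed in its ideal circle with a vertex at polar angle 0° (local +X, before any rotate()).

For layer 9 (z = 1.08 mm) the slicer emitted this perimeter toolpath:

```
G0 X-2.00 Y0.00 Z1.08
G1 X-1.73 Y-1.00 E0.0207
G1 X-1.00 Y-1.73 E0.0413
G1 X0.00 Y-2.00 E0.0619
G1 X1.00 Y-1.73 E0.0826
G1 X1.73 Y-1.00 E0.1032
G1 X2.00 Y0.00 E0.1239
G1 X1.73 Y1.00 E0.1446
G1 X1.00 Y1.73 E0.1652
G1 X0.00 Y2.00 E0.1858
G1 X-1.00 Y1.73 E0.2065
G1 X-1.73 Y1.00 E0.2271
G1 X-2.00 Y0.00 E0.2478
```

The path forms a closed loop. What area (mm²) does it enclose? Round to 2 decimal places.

Apply the shoelace formula to the sequence of (X, Y) vertices; enclosed area = 11.99 mm².

11.99 mm²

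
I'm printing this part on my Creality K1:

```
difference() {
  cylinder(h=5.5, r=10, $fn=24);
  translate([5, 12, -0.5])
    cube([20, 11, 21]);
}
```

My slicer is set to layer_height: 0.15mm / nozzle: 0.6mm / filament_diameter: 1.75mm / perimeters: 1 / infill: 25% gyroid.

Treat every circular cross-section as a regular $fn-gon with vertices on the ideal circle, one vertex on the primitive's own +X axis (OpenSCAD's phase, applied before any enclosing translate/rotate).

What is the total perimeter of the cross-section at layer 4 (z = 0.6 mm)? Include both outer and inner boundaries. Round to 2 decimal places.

At z = 0.6 mm: the cylinder: section is a regular 24-gon, circumradius r=10 (perimeter = 2·24·10.000·sin(180°/24) = 62.65 mm); the cube at (5, 12) (footprint 20×11) is included at this height (perimeter 62.00 mm); Taking the first minus the rest: starting from the r=10 cylinder, the 20×11 cube at (5, 12) misses the remaining region (no effect) — boundary = 62.65 mm. Overall, the cross-section is a single solid region. Total boundary length (outer) = 62.65 mm.

62.65 mm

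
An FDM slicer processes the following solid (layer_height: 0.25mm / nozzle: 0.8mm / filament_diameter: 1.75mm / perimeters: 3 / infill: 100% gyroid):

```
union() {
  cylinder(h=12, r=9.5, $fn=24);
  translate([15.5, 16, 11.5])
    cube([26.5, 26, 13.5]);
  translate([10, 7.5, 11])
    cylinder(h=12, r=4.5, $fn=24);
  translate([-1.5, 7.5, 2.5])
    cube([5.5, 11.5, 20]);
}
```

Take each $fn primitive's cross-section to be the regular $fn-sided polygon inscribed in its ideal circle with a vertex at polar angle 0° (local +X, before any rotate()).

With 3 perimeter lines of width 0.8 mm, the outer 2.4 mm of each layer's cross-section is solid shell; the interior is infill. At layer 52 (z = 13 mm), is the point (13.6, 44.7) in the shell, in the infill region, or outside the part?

At z = 13 mm: the cylinder is not intersected at this z (z outside [0, 12]); the cube at (15.5, 16) (footprint 26.5×26) is included at this height; the cylinder at (10, 7.5): section is a regular 24-gon, circumradius r=4.5; the 5.5×11.5 cube at (-1.5, 7.5) contributes its full rectangle; Combining (union): the 3 present regions are separate (no shared area or edge), so areas and boundary lengths simply add and each stays a separate island — 3 connected regions. Overall, the cross-section has 3 separate islands. The nearest boundary edge runs (15.50, 16.00)→(15.50, 42.00); distance from the point to it = 3.30 mm. The point is not inside any of the regions above, so it lies outside the cross-section (3.30 mm from the nearest boundary).

outside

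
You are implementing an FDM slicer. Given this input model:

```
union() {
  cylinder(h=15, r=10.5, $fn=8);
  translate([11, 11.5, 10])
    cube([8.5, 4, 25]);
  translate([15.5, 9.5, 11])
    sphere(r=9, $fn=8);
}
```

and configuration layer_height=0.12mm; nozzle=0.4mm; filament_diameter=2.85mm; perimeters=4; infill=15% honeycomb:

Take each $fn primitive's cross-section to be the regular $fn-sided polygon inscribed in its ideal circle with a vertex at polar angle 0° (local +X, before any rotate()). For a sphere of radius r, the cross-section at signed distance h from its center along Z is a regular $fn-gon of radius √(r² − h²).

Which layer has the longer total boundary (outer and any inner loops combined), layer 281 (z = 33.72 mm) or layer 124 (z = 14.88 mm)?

layer 124 (z = 14.88 mm)

Layer 281 (z = 33.72): the cylinder is not intersected at this z (z outside [0, 15]); the cube at (11, 11.5) is present — its section is the full 8.5×4 rectangle (perimeter 25.00 mm); the sphere at (15.5, 9.5) is not intersected at this z (|z−center|=22.720 > r=9); Merging all regions: only the 8.5×4 cube at (11, 11.5) is present, so the union is just that shape — boundary = 25.00 mm. So its perimeter = 25.00 mm. Layer 124 (z = 14.88): the r=10.5 cylinder contributes a regular 8-gon of circumradius 10.5 (perimeter = 2·8·10.500·sin(180°/8) = 64.29 mm); the cube at (11, 11.5) (footprint 8.5×4) is included at this height (perimeter 25.00 mm); the r=9 sphere at (15.5, 9.5) contributes a regular 8-gon of circumradius √(9²−3.88²) = 8.121 (perimeter = 2·8·8.121·sin(180°/8) = 49.72 mm); Taking the union: the regions partially overlap (shared area 34.00 mm²), so the edge portions inside another operand are dropped and the merged outline is re-measured after clipping — boundary = 114.01 mm. So its perimeter = 114.01 mm. Layer 124 is larger (114.01 vs 25.00 mm).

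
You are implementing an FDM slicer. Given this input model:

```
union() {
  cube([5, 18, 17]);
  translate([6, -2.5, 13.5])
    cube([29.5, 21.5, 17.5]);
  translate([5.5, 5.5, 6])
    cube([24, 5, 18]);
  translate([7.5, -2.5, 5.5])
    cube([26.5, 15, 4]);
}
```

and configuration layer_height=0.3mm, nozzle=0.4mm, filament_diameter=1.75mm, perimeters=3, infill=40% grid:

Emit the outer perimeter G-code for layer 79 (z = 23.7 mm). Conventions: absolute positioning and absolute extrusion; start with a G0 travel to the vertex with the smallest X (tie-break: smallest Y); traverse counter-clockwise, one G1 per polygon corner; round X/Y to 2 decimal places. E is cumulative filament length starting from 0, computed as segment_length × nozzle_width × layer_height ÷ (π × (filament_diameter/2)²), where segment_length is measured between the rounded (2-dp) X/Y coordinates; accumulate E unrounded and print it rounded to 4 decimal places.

At z = 23.7 mm: the cube is not intersected at this z (z outside [0, 17]); the cube at (6, -2.5) is present — its section is the full 29.5×21.5 rectangle; the cube at (5.5, 5.5) (footprint 24×5) is included at this height; the cube at (7.5, -2.5) is absent (z outside [5.5, 9.5]); Taking the union: the regions partially overlap (shared area 117.50 mm²), so overlapping operands fuse into one piece — 1 connected region. The outline is a single polygon with 8 vertices. Extrusion per mm of travel: 0.4 × 0.3 / (π × 0.875²) = 0.049890. Accumulating E over each segment gives final E = 5.1387.

G0 X5.50 Y5.50 Z23.70
G1 X6.00 Y5.50 E0.0249
G1 X6.00 Y-2.50 E0.4241
G1 X35.50 Y-2.50 E1.8958
G1 X35.50 Y19.00 E2.9685
G1 X6.00 Y19.00 E4.4402
G1 X6.00 Y10.50 E4.8643
G1 X5.50 Y10.50 E4.8892
G1 X5.50 Y5.50 E5.1387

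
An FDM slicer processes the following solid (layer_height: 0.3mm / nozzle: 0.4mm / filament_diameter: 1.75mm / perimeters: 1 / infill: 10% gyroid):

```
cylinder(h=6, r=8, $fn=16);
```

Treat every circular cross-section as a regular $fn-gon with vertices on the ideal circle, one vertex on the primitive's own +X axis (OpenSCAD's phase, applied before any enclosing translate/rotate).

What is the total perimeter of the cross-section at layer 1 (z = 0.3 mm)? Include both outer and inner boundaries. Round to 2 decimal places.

49.94 mm

At z = 0.3 mm: the r=8 cylinder gives a regular 16-gon of circumradius 8 (constant along its height) (perimeter = 2·16·8.000·sin(180°/16) = 49.94 mm). Overall, the cross-section is a single solid region. Total boundary length (outer) = 49.94 mm.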